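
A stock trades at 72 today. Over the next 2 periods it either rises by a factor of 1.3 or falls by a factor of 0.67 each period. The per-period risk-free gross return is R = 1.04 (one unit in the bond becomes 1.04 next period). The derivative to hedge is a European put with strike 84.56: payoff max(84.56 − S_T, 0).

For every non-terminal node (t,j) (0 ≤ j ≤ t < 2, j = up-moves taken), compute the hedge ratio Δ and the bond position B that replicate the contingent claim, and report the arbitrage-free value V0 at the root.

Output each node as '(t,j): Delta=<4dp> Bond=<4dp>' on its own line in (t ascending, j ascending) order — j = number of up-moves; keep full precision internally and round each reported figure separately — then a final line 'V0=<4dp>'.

The replicating-portfolio and risk-neutral prices coincide; use p* = (1.04−0.67)/(1.3−0.67) = 0.5873 for the latter.
Payoff layer (t=2): V(2,0)=52.2392, V(2,1)=21.8480, V(2,2)=0.0000
Node (1,0) S=48.2400: V=(p*·21.8480+(1−p*)·52.2392)/1.04=33.0677; Δ=(21.8480−52.2392)/(62.7120−32.3208)=-1.0000; B=V−Δ·S=81.3077
Node (1,1) S=93.6000: V=(p*·0.0000+(1−p*)·21.8480)/1.04=8.6698; Δ=(0.0000−21.8480)/(121.6800−62.7120)=-0.3705; B=V−Δ·S=43.3492
Node (0,0) S=72.0000: V=(p*·8.6698+(1−p*)·33.0677)/1.04=18.0181; Δ=(8.6698−33.0677)/(93.6000−48.2400)=-0.5379; B=V−Δ·S=56.7448
Root portfolio cost Δ·72+B reproduces V0=18.0181.

(0,0): Delta=-0.5379 Bond=56.7448
(1,0): Delta=-1.0000 Bond=81.3077
(1,1): Delta=-0.3705 Bond=43.3492
V0=18.0181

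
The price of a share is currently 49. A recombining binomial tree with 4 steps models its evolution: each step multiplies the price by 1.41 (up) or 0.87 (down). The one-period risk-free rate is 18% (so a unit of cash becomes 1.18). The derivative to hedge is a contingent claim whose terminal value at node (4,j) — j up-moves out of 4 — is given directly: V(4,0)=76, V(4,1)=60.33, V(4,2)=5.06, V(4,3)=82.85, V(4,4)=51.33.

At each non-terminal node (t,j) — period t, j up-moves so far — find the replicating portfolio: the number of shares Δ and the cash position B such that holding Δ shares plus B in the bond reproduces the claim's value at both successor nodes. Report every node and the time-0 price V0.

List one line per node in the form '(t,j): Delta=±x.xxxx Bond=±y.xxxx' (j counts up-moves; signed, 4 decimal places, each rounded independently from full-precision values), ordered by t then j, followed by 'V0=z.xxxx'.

(0,0): Delta=0.1913 Bond=15.0248
(1,0): Delta=-0.1321 Bond=31.5152
(1,1): Delta=0.3393 Bond=7.5010
(2,0): Delta=-1.6250 Bond=92.5569
(2,1): Delta=0.5513 Bond=-3.8924
(2,2): Delta=0.2423 Bond=18.3061
(3,0): Delta=-0.8993 Bond=85.8018
(3,1): Delta=-1.9572 Bond=126.5899
(3,2): Delta=1.6997 Bond=-101.9223
(3,3): Delta=-0.4250 Bond=113.2476
V0=24.3971

Under the risk-neutral measure, an up-move has probability p* = (R−d)/(u−d) = 0.5741 and values discount at R = 1.18.
Terminal payoffs: V(4,0)=76.0000, V(4,1)=60.3300, V(4,2)=5.0600, V(4,3)=82.8500, V(4,4)=51.3300
  t=3,j=0: stock 32.2666 → up 45.4960 (V=60.3300), down 28.0720 (V=76.0000). Price 56.7833; hedge Δ=-0.8993, bond B=85.8018.
  t=3,j=1: stock 52.2942 → up 73.7349 (V=5.0600), down 45.4960 (V=60.3300). Price 24.2381; hedge Δ=-1.9572, bond B=126.5899.
  t=3,j=2: stock 84.7527 → up 119.5013 (V=82.8500), down 73.7349 (V=5.0600). Price 42.1332; hedge Δ=1.6997, bond B=-101.9223.
  t=3,j=3: stock 137.3578 → up 193.6745 (V=51.3300), down 119.5013 (V=82.8500). Price 54.8773; hedge Δ=-0.4250, bond B=113.2476.
  t=2,j=0: stock 37.0881 → up 52.2942 (V=24.2381), down 32.2666 (V=56.7833). Price 32.2881; hedge Δ=-1.6250, bond B=92.5569.
  t=2,j=1: stock 60.1083 → up 84.7527 (V=42.1332), down 52.2942 (V=24.2381). Price 29.2468; hedge Δ=0.5513, bond B=-3.8924.
  t=2,j=2: stock 97.4169 → up 137.3578 (V=54.8773), down 84.7527 (V=42.1332). Price 41.9062; hedge Δ=0.2423, bond B=18.3061.
  t=1,j=0: stock 42.6300 → up 60.1083 (V=29.2468), down 37.0881 (V=32.2881). Price 25.8832; hedge Δ=-0.1321, bond B=31.5152.
  t=1,j=1: stock 69.0900 → up 97.4169 (V=41.9062), down 60.1083 (V=29.2468). Price 30.9442; hedge Δ=0.3393, bond B=7.5010.
  t=0,j=0: stock 49.0000 → up 69.0900 (V=30.9442), down 42.6300 (V=25.8832). Price 24.3971; hedge Δ=0.1913, bond B=15.0248.
Check: Δ(0,0)·S0 + B(0,0) = 24.3971 = V0.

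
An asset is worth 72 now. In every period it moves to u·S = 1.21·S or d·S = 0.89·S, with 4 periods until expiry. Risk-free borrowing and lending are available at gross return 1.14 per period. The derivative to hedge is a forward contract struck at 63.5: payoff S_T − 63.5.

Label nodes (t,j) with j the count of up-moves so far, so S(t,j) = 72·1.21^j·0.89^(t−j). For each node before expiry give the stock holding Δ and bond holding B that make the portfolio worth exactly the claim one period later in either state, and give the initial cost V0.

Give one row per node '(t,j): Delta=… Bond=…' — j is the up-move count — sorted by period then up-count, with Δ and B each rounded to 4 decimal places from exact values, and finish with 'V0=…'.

(0,0): Delta=1.0000 Bond=-37.5971
(1,0): Delta=1.0000 Bond=-42.8607
(1,1): Delta=1.0000 Bond=-42.8607
(2,0): Delta=1.0000 Bond=-48.8612
(2,1): Delta=1.0000 Bond=-48.8612
(2,2): Delta=1.0000 Bond=-48.8612
(3,0): Delta=1.0000 Bond=-55.7018
(3,1): Delta=1.0000 Bond=-55.7018
(3,2): Delta=1.0000 Bond=-55.7018
(3,3): Delta=1.0000 Bond=-55.7018
V0=34.4029

Since d<R<u, set p* = (R−d)/(u−d) = 0.7812; price each node as the discounted p*-expectation of its children.
Payoff layer (t=4): V(4,0)=-18.3256, V(4,1)=-2.0831, V(4,2)=19.9994, V(4,3)=50.0216, V(4,4)=90.8384
  t=3,j=0: stock 50.7578 → up 61.4169 (V=-2.0831), down 45.1744 (V=-18.3256). Price -4.9440; hedge Δ=1.0000, bond B=-55.7018.
  t=3,j=1: stock 69.0078 → up 83.4994 (V=19.9994), down 61.4169 (V=-2.0831). Price 13.3060; hedge Δ=1.0000, bond B=-55.7018.
  t=3,j=2: stock 93.8195 → up 113.5216 (V=50.0216), down 83.4994 (V=19.9994). Price 38.1178; hedge Δ=1.0000, bond B=-55.7018.
  t=3,j=3: stock 127.5524 → up 154.3384 (V=90.8384), down 113.5216 (V=50.0216). Price 71.8506; hedge Δ=1.0000, bond B=-55.7018.
  t=2,j=0: stock 57.0312 → up 69.0078 (V=13.3060), down 50.7578 (V=-4.9440). Price 8.1700; hedge Δ=1.0000, bond B=-48.8612.
  t=2,j=1: stock 77.5368 → up 93.8195 (V=38.1178), down 69.0078 (V=13.3060). Price 28.6756; hedge Δ=1.0000, bond B=-48.8612.
  t=2,j=2: stock 105.4152 → up 127.5524 (V=71.8506), down 93.8195 (V=38.1178). Price 56.5540; hedge Δ=1.0000, bond B=-48.8612.
  t=1,j=0: stock 64.0800 → up 77.5368 (V=28.6756), down 57.0312 (V=8.1700). Price 21.2193; hedge Δ=1.0000, bond B=-42.8607.
  t=1,j=1: stock 87.1200 → up 105.4152 (V=56.5540), down 77.5368 (V=28.6756). Price 44.2593; hedge Δ=1.0000, bond B=-42.8607.
  t=0,j=0: stock 72.0000 → up 87.1200 (V=44.2593), down 64.0800 (V=21.2193). Price 34.4029; hedge Δ=1.0000, bond B=-37.5971.
The time-0 hedge costs 34.4029, which is the no-arbitrage price.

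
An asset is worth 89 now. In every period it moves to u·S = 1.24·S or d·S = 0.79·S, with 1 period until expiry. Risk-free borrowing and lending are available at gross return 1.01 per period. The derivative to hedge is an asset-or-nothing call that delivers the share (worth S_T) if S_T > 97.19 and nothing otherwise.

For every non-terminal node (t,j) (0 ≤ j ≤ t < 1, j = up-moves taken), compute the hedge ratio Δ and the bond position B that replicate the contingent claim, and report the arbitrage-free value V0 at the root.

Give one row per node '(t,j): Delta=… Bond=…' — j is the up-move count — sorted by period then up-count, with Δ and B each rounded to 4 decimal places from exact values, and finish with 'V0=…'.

(0,0): Delta=2.7556 Bond=-191.8249
V0=53.4196

No-arbitrage ⇒ martingale measure with p* = (R−d)/(u−d) = 0.4889.
At expiry t=1: V(1,0)=0.0000, V(1,1)=110.3600
Node (0,0) S=89.0000: V=(p*·110.3600+(1−p*)·0.0000)/1.01=53.4196; Δ=(110.3600−0.0000)/(110.3600−70.3100)=2.7556; B=V−Δ·S=-191.8249
Each (Δ,B) replicates both successor values, so the strategy is self-financing and V0 is arbitrage-free.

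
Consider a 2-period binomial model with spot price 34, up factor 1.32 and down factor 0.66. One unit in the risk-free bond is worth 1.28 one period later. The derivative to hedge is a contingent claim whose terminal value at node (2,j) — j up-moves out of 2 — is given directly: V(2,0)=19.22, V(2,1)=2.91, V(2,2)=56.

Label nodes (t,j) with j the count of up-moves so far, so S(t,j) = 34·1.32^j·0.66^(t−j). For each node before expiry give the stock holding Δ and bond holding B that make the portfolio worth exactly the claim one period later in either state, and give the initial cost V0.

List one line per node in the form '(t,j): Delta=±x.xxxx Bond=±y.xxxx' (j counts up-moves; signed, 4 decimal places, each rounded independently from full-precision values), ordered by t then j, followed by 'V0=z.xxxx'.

(0,0): Delta=1.7019 Bond=-27.4569
(1,0): Delta=-1.1013 Bond=27.7578
(1,1): Delta=1.7923 Bond=-39.2031
V0=30.4076

Under the risk-neutral measure, an up-move has probability p* = (R−d)/(u−d) = 0.9394 and values discount at R = 1.28.
Payoff layer (t=2): V(2,0)=19.2200, V(2,1)=2.9100, V(2,2)=56.0000
  t=1,j=0: stock 22.4400 → up 29.6208 (V=2.9100), down 14.8104 (V=19.2200). Price 3.0457; hedge Δ=-1.1013, bond B=27.7578.
  t=1,j=1: stock 44.8800 → up 59.2416 (V=56.0000), down 29.6208 (V=2.9100). Price 41.2363; hedge Δ=1.7923, bond B=-39.2031.
  t=0,j=0: stock 34.0000 → up 44.8800 (V=41.2363), down 22.4400 (V=3.0457). Price 30.4076; hedge Δ=1.7019, bond B=-27.4569.
Each (Δ,B) replicates both successor values, so the strategy is self-financing and V0 is arbitrage-free.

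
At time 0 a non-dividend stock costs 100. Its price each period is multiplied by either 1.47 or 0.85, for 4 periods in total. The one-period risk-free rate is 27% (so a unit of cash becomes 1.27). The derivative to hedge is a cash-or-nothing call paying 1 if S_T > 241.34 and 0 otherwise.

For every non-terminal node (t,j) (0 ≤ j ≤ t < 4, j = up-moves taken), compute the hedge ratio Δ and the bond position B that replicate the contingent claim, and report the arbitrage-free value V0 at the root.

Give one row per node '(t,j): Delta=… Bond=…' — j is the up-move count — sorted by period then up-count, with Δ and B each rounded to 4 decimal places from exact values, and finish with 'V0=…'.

(0,0): Delta=0.0035 Bond=-0.1145
(1,0): Delta=0.0054 Bond=-0.3071
(1,1): Delta=0.0030 Bond=-0.0685
(2,0): Delta=0.0000 Bond=0.0000
(2,1): Delta=0.0069 Bond=-0.5758
(2,2): Delta=0.0019 Bond=0.1458
(3,0): Delta=0.0000 Bond=0.0000
(3,1): Delta=0.0000 Bond=0.0000
(3,2): Delta=0.0088 Bond=-1.0795
(3,3): Delta=0.0000 Bond=0.7874
V0=0.2351

No-arbitrage ⇒ martingale measure with p* = (R−d)/(u−d) = 0.6774.
Terminal payoffs: V(4,0)=0.0000, V(4,1)=0.0000, V(4,2)=0.0000, V(4,3)=1.0000, V(4,4)=1.0000
(3,0): S=61.4125. Δ = (V_up−V_dn)/(S_up−S_dn) = (0.0000−0.0000)/(90.2764−52.2006) = 0.0000. V = [p*·0.0000 + (1−p*)·0.0000]/1.27 = 0.0000. B = V − Δ·S = 0.0000.
(3,1): S=106.2075. Δ = (V_up−V_dn)/(S_up−S_dn) = (0.0000−0.0000)/(156.1250−90.2764) = 0.0000. V = [p*·0.0000 + (1−p*)·0.0000]/1.27 = 0.0000. B = V − Δ·S = 0.0000.
(3,2): S=183.6765. Δ = (V_up−V_dn)/(S_up−S_dn) = (1.0000−0.0000)/(270.0045−156.1250) = 0.0088. V = [p*·1.0000 + (1−p*)·0.0000]/1.27 = 0.5334. B = V − Δ·S = -1.0795.
(3,3): S=317.6523. Δ = (V_up−V_dn)/(S_up−S_dn) = (1.0000−1.0000)/(466.9489−270.0045) = 0.0000. V = [p*·1.0000 + (1−p*)·1.0000]/1.27 = 0.7874. B = V − Δ·S = 0.7874.
(2,0): S=72.2500. Δ = (V_up−V_dn)/(S_up−S_dn) = (0.0000−0.0000)/(106.2075−61.4125) = 0.0000. V = [p*·0.0000 + (1−p*)·0.0000]/1.27 = 0.0000. B = V − Δ·S = 0.0000.
(2,1): S=124.9500. Δ = (V_up−V_dn)/(S_up−S_dn) = (0.5334−0.0000)/(183.6765−106.2075) = 0.0069. V = [p*·0.5334 + (1−p*)·0.0000]/1.27 = 0.2845. B = V − Δ·S = -0.5758.
(2,2): S=216.0900. Δ = (V_up−V_dn)/(S_up−S_dn) = (0.7874−0.5334)/(317.6523−183.6765) = 0.0019. V = [p*·0.7874 + (1−p*)·0.5334]/1.27 = 0.5555. B = V − Δ·S = 0.1458.
(1,0): S=85.0000. Δ = (V_up−V_dn)/(S_up−S_dn) = (0.2845−0.0000)/(124.9500−72.2500) = 0.0054. V = [p*·0.2845 + (1−p*)·0.0000]/1.27 = 0.1518. B = V − Δ·S = -0.3071.
(1,1): S=147.0000. Δ = (V_up−V_dn)/(S_up−S_dn) = (0.5555−0.2845)/(216.0900−124.9500) = 0.0030. V = [p*·0.5555 + (1−p*)·0.2845]/1.27 = 0.3686. B = V − Δ·S = -0.0685.
(0,0): S=100.0000. Δ = (V_up−V_dn)/(S_up−S_dn) = (0.3686−0.1518)/(147.0000−85.0000) = 0.0035. V = [p*·0.3686 + (1−p*)·0.1518]/1.27 = 0.2351. B = V − Δ·S = -0.1145.
The time-0 hedge costs 0.2351, which is the no-arbitrage price.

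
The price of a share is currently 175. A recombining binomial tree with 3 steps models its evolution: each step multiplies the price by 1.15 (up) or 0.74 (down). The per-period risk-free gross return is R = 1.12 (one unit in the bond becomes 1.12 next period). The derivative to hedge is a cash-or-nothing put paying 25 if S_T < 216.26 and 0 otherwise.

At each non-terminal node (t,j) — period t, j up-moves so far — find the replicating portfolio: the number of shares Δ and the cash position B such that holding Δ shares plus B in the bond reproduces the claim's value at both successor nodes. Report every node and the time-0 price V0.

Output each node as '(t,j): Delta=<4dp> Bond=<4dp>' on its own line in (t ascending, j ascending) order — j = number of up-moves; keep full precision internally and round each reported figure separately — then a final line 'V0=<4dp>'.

(0,0): Delta=-0.2386 Bond=45.3833
(1,0): Delta=0.0000 Bond=19.9298
(1,1): Delta=-0.2507 Bond=53.2688
(2,0): Delta=0.0000 Bond=22.3214
(2,1): Delta=0.0000 Bond=22.3214
(2,2): Delta=-0.2635 Bond=62.6089
V0=3.6273

No-arbitrage ⇒ martingale measure with p* = (R−d)/(u−d) = 0.9268.
Terminal values V(3,·): V(3,0)=25.0000, V(3,1)=25.0000, V(3,2)=25.0000, V(3,3)=0.0000
(2,0): S=95.8300. Δ = (V_up−V_dn)/(S_up−S_dn) = (25.0000−25.0000)/(110.2045−70.9142) = 0.0000. V = [p*·25.0000 + (1−p*)·25.0000]/1.12 = 22.3214. B = V − Δ·S = 22.3214.
(2,1): S=148.9250. Δ = (V_up−V_dn)/(S_up−S_dn) = (25.0000−25.0000)/(171.2637−110.2045) = 0.0000. V = [p*·25.0000 + (1−p*)·25.0000]/1.12 = 22.3214. B = V − Δ·S = 22.3214.
(2,2): S=231.4375. Δ = (V_up−V_dn)/(S_up−S_dn) = (0.0000−25.0000)/(266.1531−171.2637) = -0.2635. V = [p*·0.0000 + (1−p*)·25.0000]/1.12 = 1.6333. B = V − Δ·S = 62.6089.
(1,0): S=129.5000. Δ = (V_up−V_dn)/(S_up−S_dn) = (22.3214−22.3214)/(148.9250−95.8300) = 0.0000. V = [p*·22.3214 + (1−p*)·22.3214]/1.12 = 19.9298. B = V − Δ·S = 19.9298.
(1,1): S=201.2500. Δ = (V_up−V_dn)/(S_up−S_dn) = (1.6333−22.3214)/(231.4375−148.9250) = -0.2507. V = [p*·1.6333 + (1−p*)·22.3214]/1.12 = 2.8099. B = V − Δ·S = 53.2688.
(0,0): S=175.0000. Δ = (V_up−V_dn)/(S_up−S_dn) = (2.8099−19.9298)/(201.2500−129.5000) = -0.2386. V = [p*·2.8099 + (1−p*)·19.9298]/1.12 = 3.6273. B = V − Δ·S = 45.3833.
Check: Δ(0,0)·S0 + B(0,0) = 3.6273 = V0.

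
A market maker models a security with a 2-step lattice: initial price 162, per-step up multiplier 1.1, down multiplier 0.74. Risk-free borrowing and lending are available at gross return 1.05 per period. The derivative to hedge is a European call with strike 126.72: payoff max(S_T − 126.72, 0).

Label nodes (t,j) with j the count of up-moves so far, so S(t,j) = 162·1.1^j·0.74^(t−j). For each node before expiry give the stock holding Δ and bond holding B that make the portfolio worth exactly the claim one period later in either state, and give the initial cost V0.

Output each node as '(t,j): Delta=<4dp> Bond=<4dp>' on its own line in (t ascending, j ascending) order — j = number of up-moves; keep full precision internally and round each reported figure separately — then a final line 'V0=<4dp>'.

Under the risk-neutral measure, an up-move has probability p* = (R−d)/(u−d) = 0.8611 and values discount at R = 1.05.
Terminal payoffs: V(2,0)=0.0000, V(2,1)=5.1480, V(2,2)=69.3000
  t=1,j=0: stock 119.8800 → up 131.8680 (V=5.1480), down 88.7112 (V=0.0000). Price 4.2219; hedge Δ=0.1193, bond B=-10.0781.
  t=1,j=1: stock 178.2000 → up 196.0200 (V=69.3000), down 131.8680 (V=5.1480). Price 57.5143; hedge Δ=1.0000, bond B=-120.6857.
  t=0,j=0: stock 162.0000 → up 178.2000 (V=57.5143), down 119.8800 (V=4.2219). Price 47.7263; hedge Δ=0.9138, bond B=-100.3081.
Self-financing check: at every node Δ·S+B equals the discounted successor values.

(0,0): Delta=0.9138 Bond=-100.3081
(1,0): Delta=0.1193 Bond=-10.0781
(1,1): Delta=1.0000 Bond=-120.6857
V0=47.7263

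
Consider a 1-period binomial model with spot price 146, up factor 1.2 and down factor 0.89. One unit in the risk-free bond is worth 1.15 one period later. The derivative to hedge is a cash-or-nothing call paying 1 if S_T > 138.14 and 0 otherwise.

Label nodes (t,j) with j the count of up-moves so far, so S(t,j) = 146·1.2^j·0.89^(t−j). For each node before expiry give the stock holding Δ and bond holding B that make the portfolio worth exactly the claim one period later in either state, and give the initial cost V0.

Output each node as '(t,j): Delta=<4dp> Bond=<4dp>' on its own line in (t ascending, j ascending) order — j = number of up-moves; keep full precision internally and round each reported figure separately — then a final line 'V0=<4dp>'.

(0,0): Delta=0.0221 Bond=-2.4965
V0=0.7293

Risk-neutral probability p* = (R−d)/(u−d) = (1.15−0.89)/(1.2−0.89) = 0.8387.
Payoff layer (t=1): V(1,0)=0.0000, V(1,1)=1.0000
(0,0): S=146.0000. Δ = (V_up−V_dn)/(S_up−S_dn) = (1.0000−0.0000)/(175.2000−129.9400) = 0.0221. V = [p*·1.0000 + (1−p*)·0.0000]/1.15 = 0.7293. B = V − Δ·S = -2.4965.
Root portfolio cost Δ·146+B reproduces V0=0.7293.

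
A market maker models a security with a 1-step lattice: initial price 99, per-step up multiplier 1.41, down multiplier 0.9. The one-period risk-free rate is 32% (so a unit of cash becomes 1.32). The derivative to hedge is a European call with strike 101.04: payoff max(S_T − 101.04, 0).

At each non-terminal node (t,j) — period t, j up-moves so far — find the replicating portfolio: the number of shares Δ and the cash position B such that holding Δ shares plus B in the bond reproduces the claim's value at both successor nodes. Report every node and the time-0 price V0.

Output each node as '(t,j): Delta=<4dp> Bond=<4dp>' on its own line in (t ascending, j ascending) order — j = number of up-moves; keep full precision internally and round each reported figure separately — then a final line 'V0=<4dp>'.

(0,0): Delta=0.7635 Bond=-51.5374
V0=24.0508

The replicating-portfolio and risk-neutral prices coincide; use p* = (1.32−0.9)/(1.41−0.9) = 0.8235 for the latter.
Payoff layer (t=1): V(1,0)=0.0000, V(1,1)=38.5500
  t=0,j=0: stock 99.0000 → up 139.5900 (V=38.5500), down 89.1000 (V=0.0000). Price 24.0508; hedge Δ=0.7635, bond B=-51.5374.
The time-0 hedge costs 24.0508, which is the no-arbitrage price.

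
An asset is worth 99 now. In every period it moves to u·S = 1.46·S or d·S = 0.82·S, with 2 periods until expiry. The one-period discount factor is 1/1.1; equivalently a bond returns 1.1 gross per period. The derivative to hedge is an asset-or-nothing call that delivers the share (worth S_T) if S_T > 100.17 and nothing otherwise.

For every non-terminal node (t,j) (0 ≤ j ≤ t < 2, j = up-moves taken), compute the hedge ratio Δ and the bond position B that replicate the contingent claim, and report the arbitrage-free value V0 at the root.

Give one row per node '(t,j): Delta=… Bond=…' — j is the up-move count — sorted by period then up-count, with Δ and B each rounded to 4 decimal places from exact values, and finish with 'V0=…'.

Risk-neutral probability p* = (R−d)/(u−d) = (1.1−0.82)/(1.46−0.82) = 0.4375.
Payoff layer (t=2): V(2,0)=0.0000, V(2,1)=118.5228, V(2,2)=211.0284
(1,0): S=81.1800. Δ = (V_up−V_dn)/(S_up−S_dn) = (118.5228−0.0000)/(118.5228−66.5676) = 2.2812. V = [p*·118.5228 + (1−p*)·0.0000]/1.1 = 47.1398. B = V − Δ·S = -138.0521.
(1,1): S=144.5400. Δ = (V_up−V_dn)/(S_up−S_dn) = (211.0284−118.5228)/(211.0284−118.5228) = 1.0000. V = [p*·211.0284 + (1−p*)·118.5228]/1.1 = 144.5400. B = V − Δ·S = 0.0000.
(0,0): S=99.0000. Δ = (V_up−V_dn)/(S_up−S_dn) = (144.5400−47.1398)/(144.5400−81.1800) = 1.5373. V = [p*·144.5400 + (1−p*)·47.1398]/1.1 = 81.5931. B = V − Δ·S = -70.5948.
Each (Δ,B) replicates both successor values, so the strategy is self-financing and V0 is arbitrage-free.

(0,0): Delta=1.5373 Bond=-70.5948
(1,0): Delta=2.2812 Bond=-138.0521
(1,1): Delta=1.0000 Bond=0.0000
V0=81.5931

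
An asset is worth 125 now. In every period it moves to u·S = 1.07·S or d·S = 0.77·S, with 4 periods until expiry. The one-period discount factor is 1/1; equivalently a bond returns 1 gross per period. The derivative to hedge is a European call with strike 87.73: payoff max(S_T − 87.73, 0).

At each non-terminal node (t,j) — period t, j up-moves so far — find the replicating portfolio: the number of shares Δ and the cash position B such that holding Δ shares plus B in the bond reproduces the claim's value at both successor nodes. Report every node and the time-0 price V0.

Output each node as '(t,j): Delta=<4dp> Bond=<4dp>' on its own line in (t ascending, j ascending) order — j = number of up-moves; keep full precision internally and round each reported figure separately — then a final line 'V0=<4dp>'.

(0,0): Delta=0.8832 Bond=-71.4055
(1,0): Delta=0.6144 Bond=-45.5310
(1,1): Delta=0.9421 Bond=-79.2803
(2,0): Delta=0.0000 Bond=0.0000
(2,1): Delta=0.7489 Bond=-59.3883
(2,2): Delta=0.9844 Bond=-85.3344
(3,0): Delta=0.0000 Bond=0.0000
(3,1): Delta=0.0000 Bond=0.0000
(3,2): Delta=0.9129 Bond=-77.4630
(3,3): Delta=1.0000 Bond=-87.7300
V0=38.9915

No-arbitrage ⇒ martingale measure with p* = (R−d)/(u−d) = 0.7667.
Payoff layer (t=4): V(4,0)=0.0000, V(4,1)=0.0000, V(4,2)=0.0000, V(4,3)=30.1804, V(4,4)=76.1195
Node (3,0) S=57.0666: V=(p*·0.0000+(1−p*)·0.0000)/1=0.0000; Δ=(0.0000−0.0000)/(61.0613−43.9413)=0.0000; B=V−Δ·S=0.0000
Node (3,1) S=79.3004: V=(p*·0.0000+(1−p*)·0.0000)/1=0.0000; Δ=(0.0000−0.0000)/(84.8514−61.0613)=0.0000; B=V−Δ·S=0.0000
Node (3,2) S=110.1966: V=(p*·30.1804+(1−p*)·0.0000)/1=23.1383; Δ=(30.1804−0.0000)/(117.9104−84.8514)=0.9129; B=V−Δ·S=-77.4630
Node (3,3) S=153.1304: V=(p*·76.1195+(1−p*)·30.1804)/1=65.4004; Δ=(76.1195−30.1804)/(163.8495−117.9104)=1.0000; B=V−Δ·S=-87.7300
Node (2,0) S=74.1125: V=(p*·0.0000+(1−p*)·0.0000)/1=0.0000; Δ=(0.0000−0.0000)/(79.3004−57.0666)=0.0000; B=V−Δ·S=0.0000
Node (2,1) S=102.9875: V=(p*·23.1383+(1−p*)·0.0000)/1=17.7394; Δ=(23.1383−0.0000)/(110.1966−79.3004)=0.7489; B=V−Δ·S=-59.3883
Node (2,2) S=143.1125: V=(p*·65.4004+(1−p*)·23.1383)/1=55.5392; Δ=(65.4004−23.1383)/(153.1304−110.1966)=0.9844; B=V−Δ·S=-85.3344
Node (1,0) S=96.2500: V=(p*·17.7394+(1−p*)·0.0000)/1=13.6002; Δ=(17.7394−0.0000)/(102.9875−74.1125)=0.6144; B=V−Δ·S=-45.5310
Node (1,1) S=133.7500: V=(p*·55.5392+(1−p*)·17.7394)/1=46.7193; Δ=(55.5392−17.7394)/(143.1125−102.9875)=0.9421; B=V−Δ·S=-79.2803
Node (0,0) S=125.0000: V=(p*·46.7193+(1−p*)·13.6002)/1=38.9915; Δ=(46.7193−13.6002)/(133.7500−96.2500)=0.8832; B=V−Δ·S=-71.4055
Each (Δ,B) replicates both successor values, so the strategy is self-financing and V0 is arbitrage-free.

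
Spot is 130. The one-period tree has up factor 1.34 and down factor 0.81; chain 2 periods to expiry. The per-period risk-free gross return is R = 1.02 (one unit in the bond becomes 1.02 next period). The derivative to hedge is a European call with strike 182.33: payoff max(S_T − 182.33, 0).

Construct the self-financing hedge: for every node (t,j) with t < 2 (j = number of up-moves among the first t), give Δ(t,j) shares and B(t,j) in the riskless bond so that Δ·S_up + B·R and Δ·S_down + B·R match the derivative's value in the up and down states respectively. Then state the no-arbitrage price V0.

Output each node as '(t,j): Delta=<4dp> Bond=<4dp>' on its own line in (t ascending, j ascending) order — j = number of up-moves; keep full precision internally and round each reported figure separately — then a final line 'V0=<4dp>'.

(0,0): Delta=0.2881 Bond=-29.7410
(1,0): Delta=0.0000 Bond=0.0000
(1,1): Delta=0.5535 Bond=-76.5619
V0=7.7106

Since d<R<u, set p* = (R−d)/(u−d) = 0.3962; price each node as the discounted p*-expectation of its children.
Terminal values V(2,·): V(2,0)=0.0000, V(2,1)=0.0000, V(2,2)=51.0980
(1,0): S=105.3000. Δ = (V_up−V_dn)/(S_up−S_dn) = (0.0000−0.0000)/(141.1020−85.2930) = 0.0000. V = [p*·0.0000 + (1−p*)·0.0000]/1.02 = 0.0000. B = V − Δ·S = 0.0000.
(1,1): S=174.2000. Δ = (V_up−V_dn)/(S_up−S_dn) = (51.0980−0.0000)/(233.4280−141.1020) = 0.5535. V = [p*·51.0980 + (1−p*)·0.0000]/1.02 = 19.8494. B = V − Δ·S = -76.5619.
(0,0): S=130.0000. Δ = (V_up−V_dn)/(S_up−S_dn) = (19.8494−0.0000)/(174.2000−105.3000) = 0.2881. V = [p*·19.8494 + (1−p*)·0.0000]/1.02 = 7.7106. B = V − Δ·S = -29.7410.
Each (Δ,B) replicates both successor values, so the strategy is self-financing and V0 is arbitrage-free.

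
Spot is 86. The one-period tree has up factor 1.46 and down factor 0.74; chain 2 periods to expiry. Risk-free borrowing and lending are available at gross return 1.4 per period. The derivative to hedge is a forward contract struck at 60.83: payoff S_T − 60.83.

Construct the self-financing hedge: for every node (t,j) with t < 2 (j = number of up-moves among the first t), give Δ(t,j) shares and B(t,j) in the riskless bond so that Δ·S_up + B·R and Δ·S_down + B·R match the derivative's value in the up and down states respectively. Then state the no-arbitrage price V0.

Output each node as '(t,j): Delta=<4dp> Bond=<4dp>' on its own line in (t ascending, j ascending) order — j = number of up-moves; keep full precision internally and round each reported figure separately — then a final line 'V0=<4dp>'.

Under the risk-neutral measure, an up-move has probability p* = (R−d)/(u−d) = 0.9167 and values discount at R = 1.4.
At expiry t=2: V(2,0)=-13.7364, V(2,1)=32.0844, V(2,2)=122.4876
Node (1,0) S=63.6400: V=(p*·32.0844+(1−p*)·-13.7364)/1.4=20.1900; Δ=(32.0844−-13.7364)/(92.9144−47.0936)=1.0000; B=V−Δ·S=-43.4500
Node (1,1) S=125.5600: V=(p*·122.4876+(1−p*)·32.0844)/1.4=82.1100; Δ=(122.4876−32.0844)/(183.3176−92.9144)=1.0000; B=V−Δ·S=-43.4500
Node (0,0) S=86.0000: V=(p*·82.1100+(1−p*)·20.1900)/1.4=54.9643; Δ=(82.1100−20.1900)/(125.5600−63.6400)=1.0000; B=V−Δ·S=-31.0357
The time-0 hedge costs 54.9643, which is the no-arbitrage price.

(0,0): Delta=1.0000 Bond=-31.0357
(1,0): Delta=1.0000 Bond=-43.4500
(1,1): Delta=1.0000 Bond=-43.4500
V0=54.9643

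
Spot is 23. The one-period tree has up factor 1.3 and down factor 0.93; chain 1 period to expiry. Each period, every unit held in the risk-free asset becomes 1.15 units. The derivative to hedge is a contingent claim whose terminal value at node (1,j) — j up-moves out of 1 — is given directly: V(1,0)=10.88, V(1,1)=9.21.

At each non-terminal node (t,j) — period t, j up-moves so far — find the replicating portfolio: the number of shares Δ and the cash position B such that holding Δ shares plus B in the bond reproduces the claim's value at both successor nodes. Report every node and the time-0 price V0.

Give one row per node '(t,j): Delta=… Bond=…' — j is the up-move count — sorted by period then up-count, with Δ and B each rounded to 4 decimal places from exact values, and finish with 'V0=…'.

The replicating-portfolio and risk-neutral prices coincide; use p* = (1.15−0.93)/(1.3−0.93) = 0.5946 for the latter.
Terminal payoffs: V(1,0)=10.8800, V(1,1)=9.2100
(0,0): S=23.0000. Δ = (V_up−V_dn)/(S_up−S_dn) = (9.2100−10.8800)/(29.9000−21.3900) = -0.1962. V = [p*·9.2100 + (1−p*)·10.8800]/1.15 = 8.5974. B = V − Δ·S = 13.1109.
Check: Δ(0,0)·S0 + B(0,0) = 8.5974 = V0.

(0,0): Delta=-0.1962 Bond=13.1109
V0=8.5974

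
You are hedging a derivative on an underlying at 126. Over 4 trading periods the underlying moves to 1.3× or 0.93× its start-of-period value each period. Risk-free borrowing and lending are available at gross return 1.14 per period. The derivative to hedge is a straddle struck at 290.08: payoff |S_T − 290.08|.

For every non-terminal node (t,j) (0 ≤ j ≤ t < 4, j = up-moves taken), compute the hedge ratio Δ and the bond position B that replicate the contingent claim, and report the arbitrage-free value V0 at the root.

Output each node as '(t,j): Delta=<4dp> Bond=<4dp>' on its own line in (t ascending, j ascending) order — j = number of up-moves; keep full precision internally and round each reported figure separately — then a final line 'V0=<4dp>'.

Risk-neutral probability p* = (R−d)/(u−d) = (1.14−0.93)/(1.3−0.93) = 0.5676.
Terminal payoffs: V(4,0)=195.8254, V(4,1)=158.3263, V(4,2)=105.9082, V(4,3)=32.6355, V(4,4)=69.7886
(3,0): S=101.3490. Δ = (V_up−V_dn)/(S_up−S_dn) = (158.3263−195.8254)/(131.7537−94.2546) = -1.0000. V = [p*·158.3263 + (1−p*)·195.8254]/1.14 = 153.1072. B = V − Δ·S = 254.4561.
(3,1): S=141.6706. Δ = (V_up−V_dn)/(S_up−S_dn) = (105.9082−158.3263)/(184.1718−131.7537) = -1.0000. V = [p*·105.9082 + (1−p*)·158.3263]/1.14 = 112.7855. B = V − Δ·S = 254.4561.
(3,2): S=198.0342. Δ = (V_up−V_dn)/(S_up−S_dn) = (32.6355−105.9082)/(257.4445−184.1718) = -1.0000. V = [p*·32.6355 + (1−p*)·105.9082]/1.14 = 56.4219. B = V − Δ·S = 254.4561.
(3,3): S=276.8220. Δ = (V_up−V_dn)/(S_up−S_dn) = (69.7886−32.6355)/(359.8686−257.4445) = 0.3627. V = [p*·69.7886 + (1−p*)·32.6355]/1.14 = 47.1249. B = V − Δ·S = -53.2888.
(2,0): S=108.9774. Δ = (V_up−V_dn)/(S_up−S_dn) = (112.7855−153.1072)/(141.6706−101.3490) = -1.0000. V = [p*·112.7855 + (1−p*)·153.1072]/1.14 = 114.2297. B = V − Δ·S = 223.2071.
(2,1): S=152.3340. Δ = (V_up−V_dn)/(S_up−S_dn) = (56.4219−112.7855)/(198.0342−141.6706) = -1.0000. V = [p*·56.4219 + (1−p*)·112.7855]/1.14 = 70.8731. B = V − Δ·S = 223.2071.
(2,2): S=212.9400. Δ = (V_up−V_dn)/(S_up−S_dn) = (47.1249−56.4219)/(276.8220−198.0342) = -0.1180. V = [p*·47.1249 + (1−p*)·56.4219]/1.14 = 44.8643. B = V − Δ·S = 69.9913.
(1,0): S=117.1800. Δ = (V_up−V_dn)/(S_up−S_dn) = (70.8731−114.2297)/(152.3340−108.9774) = -1.0000. V = [p*·70.8731 + (1−p*)·114.2297]/1.14 = 78.6157. B = V − Δ·S = 195.7957.
(1,1): S=163.8000. Δ = (V_up−V_dn)/(S_up−S_dn) = (44.8643−70.8731)/(212.9400−152.3340) = -0.4291. V = [p*·44.8643 + (1−p*)·70.8731]/1.14 = 49.2205. B = V − Δ·S = 119.5148.
(0,0): S=126.0000. Δ = (V_up−V_dn)/(S_up−S_dn) = (49.2205−78.6157)/(163.8000−117.1800) = -0.6305. V = [p*·49.2205 + (1−p*)·78.6157]/1.14 = 54.3263. B = V − Δ·S = 133.7729.
Root portfolio cost Δ·126+B reproduces V0=54.3263.

(0,0): Delta=-0.6305 Bond=133.7729
(1,0): Delta=-1.0000 Bond=195.7957
(1,1): Delta=-0.4291 Bond=119.5148
(2,0): Delta=-1.0000 Bond=223.2071
(2,1): Delta=-1.0000 Bond=223.2071
(2,2): Delta=-0.1180 Bond=69.9913
(3,0): Delta=-1.0000 Bond=254.4561
(3,1): Delta=-1.0000 Bond=254.4561
(3,2): Delta=-1.0000 Bond=254.4561
(3,3): Delta=0.3627 Bond=-53.2888
V0=54.3263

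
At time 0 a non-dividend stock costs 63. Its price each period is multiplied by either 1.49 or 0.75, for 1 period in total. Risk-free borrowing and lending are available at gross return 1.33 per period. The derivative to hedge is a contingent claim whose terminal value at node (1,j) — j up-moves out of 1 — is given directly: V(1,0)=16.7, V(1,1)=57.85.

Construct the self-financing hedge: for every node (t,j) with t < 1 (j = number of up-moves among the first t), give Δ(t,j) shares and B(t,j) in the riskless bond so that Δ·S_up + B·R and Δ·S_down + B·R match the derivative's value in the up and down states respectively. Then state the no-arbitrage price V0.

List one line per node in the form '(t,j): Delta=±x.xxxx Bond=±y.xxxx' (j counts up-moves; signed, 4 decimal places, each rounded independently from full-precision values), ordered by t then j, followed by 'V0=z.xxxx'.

The replicating-portfolio and risk-neutral prices coincide; use p* = (1.33−0.75)/(1.49−0.75) = 0.7838 for the latter.
Terminal payoffs: V(1,0)=16.7000, V(1,1)=57.8500
  t=0,j=0: stock 63.0000 → up 93.8700 (V=57.8500), down 47.2500 (V=16.7000). Price 36.8065; hedge Δ=0.8827, bond B=-18.8016.
Root portfolio cost Δ·63+B reproduces V0=36.8065.

(0,0): Delta=0.8827 Bond=-18.8016
V0=36.8065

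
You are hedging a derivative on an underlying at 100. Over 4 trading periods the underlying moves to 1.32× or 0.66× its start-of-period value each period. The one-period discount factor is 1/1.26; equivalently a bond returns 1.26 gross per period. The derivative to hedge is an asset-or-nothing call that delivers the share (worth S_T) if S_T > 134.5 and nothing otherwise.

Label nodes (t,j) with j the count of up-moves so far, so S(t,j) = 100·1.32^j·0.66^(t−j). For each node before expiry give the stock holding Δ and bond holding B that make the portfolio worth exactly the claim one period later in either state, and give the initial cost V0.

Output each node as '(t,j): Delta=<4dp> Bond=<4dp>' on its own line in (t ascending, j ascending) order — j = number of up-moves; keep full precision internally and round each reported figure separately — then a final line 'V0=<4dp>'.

Under the risk-neutral measure, an up-move has probability p* = (R−d)/(u−d) = 0.9091 and values discount at R = 1.26.
Payoff layer (t=4): V(4,0)=0.0000, V(4,1)=0.0000, V(4,2)=0.0000, V(4,3)=151.7979, V(4,4)=303.5958
  t=3,j=0: stock 28.7496 → up 37.9495 (V=0.0000), down 18.9747 (V=0.0000). Price 0.0000; hedge Δ=0.0000, bond B=0.0000.
  t=3,j=1: stock 57.4992 → up 75.8989 (V=0.0000), down 37.9495 (V=0.0000). Price 0.0000; hedge Δ=0.0000, bond B=0.0000.
  t=3,j=2: stock 114.9984 → up 151.7979 (V=151.7979), down 75.8989 (V=0.0000). Price 109.5223; hedge Δ=2.0000, bond B=-120.4745.
  t=3,j=3: stock 229.9968 → up 303.5958 (V=303.5958), down 151.7979 (V=151.7979). Price 229.9968; hedge Δ=1.0000, bond B=0.0000.
  t=2,j=0: stock 43.5600 → up 57.4992 (V=0.0000), down 28.7496 (V=0.0000). Price 0.0000; hedge Δ=0.0000, bond B=0.0000.
  t=2,j=1: stock 87.1200 → up 114.9984 (V=109.5223), down 57.4992 (V=0.0000). Price 79.0204; hedge Δ=1.9048, bond B=-86.9224.
  t=2,j=2: stock 174.2400 → up 229.9968 (V=229.9968), down 114.9984 (V=109.5223). Price 173.8449; hedge Δ=1.0476, bond B=-8.6922.
  t=1,j=0: stock 66.0000 → up 87.1200 (V=79.0204), down 43.5600 (V=0.0000). Price 57.0133; hedge Δ=1.8141, bond B=-62.7146.
  t=1,j=1: stock 132.0000 → up 174.2400 (V=173.8449), down 87.1200 (V=79.0204). Price 131.1305; hedge Δ=1.0884, bond B=-12.5429.
  t=0,j=0: stock 100.0000 → up 132.0000 (V=131.1305), down 66.0000 (V=57.0133). Price 98.7243; hedge Δ=1.1230, bond B=-13.5746.
Check: Δ(0,0)·S0 + B(0,0) = 98.7243 = V0.

(0,0): Delta=1.1230 Bond=-13.5746
(1,0): Delta=1.8141 Bond=-62.7146
(1,1): Delta=1.0884 Bond=-12.5429
(2,0): Delta=0.0000 Bond=0.0000
(2,1): Delta=1.9048 Bond=-86.9224
(2,2): Delta=1.0476 Bond=-8.6922
(3,0): Delta=0.0000 Bond=0.0000
(3,1): Delta=0.0000 Bond=0.0000
(3,2): Delta=2.0000 Bond=-120.4745
(3,3): Delta=1.0000 Bond=0.0000
V0=98.7243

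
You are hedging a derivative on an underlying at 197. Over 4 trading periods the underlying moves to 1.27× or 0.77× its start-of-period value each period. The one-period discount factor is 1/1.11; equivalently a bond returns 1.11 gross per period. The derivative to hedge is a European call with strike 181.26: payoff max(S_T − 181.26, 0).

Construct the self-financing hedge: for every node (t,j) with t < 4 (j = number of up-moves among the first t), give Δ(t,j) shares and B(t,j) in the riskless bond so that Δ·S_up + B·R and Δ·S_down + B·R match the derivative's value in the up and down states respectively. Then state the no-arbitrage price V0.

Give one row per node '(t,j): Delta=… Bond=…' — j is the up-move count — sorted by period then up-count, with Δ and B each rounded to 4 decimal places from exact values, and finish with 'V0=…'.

(0,0): Delta=0.8851 Bond=-92.0572
(1,0): Delta=0.6385 Bond=-64.7780
(1,1): Delta=0.9555 Bond=-119.7861
(2,0): Delta=0.0748 Bond=-6.0590
(2,1): Delta=0.7994 Bond=-102.8893
(2,2): Delta=1.0000 Bond=-147.1147
(3,0): Delta=0.0000 Bond=0.0000
(3,1): Delta=0.0961 Bond=-9.8904
(3,2): Delta=1.0000 Bond=-163.2973
(3,3): Delta=1.0000 Bond=-163.2973
V0=82.3082

No-arbitrage ⇒ martingale measure with p* = (R−d)/(u−d) = 0.6800.
Terminal payoffs: V(4,0)=0.0000, V(4,1)=0.0000, V(4,2)=7.1288, V(4,3)=129.4592, V(4,4)=331.2249
(3,0): S=89.9370. Δ = (V_up−V_dn)/(S_up−S_dn) = (0.0000−0.0000)/(114.2200−69.2515) = 0.0000. V = [p*·0.0000 + (1−p*)·0.0000]/1.11 = 0.0000. B = V − Δ·S = 0.0000.
(3,1): S=148.3377. Δ = (V_up−V_dn)/(S_up−S_dn) = (7.1288−0.0000)/(188.3888−114.2200) = 0.0961. V = [p*·7.1288 + (1−p*)·0.0000]/1.11 = 4.3672. B = V − Δ·S = -9.8904.
(3,2): S=244.6608. Δ = (V_up−V_dn)/(S_up−S_dn) = (129.4592−7.1288)/(310.7192−188.3888) = 1.0000. V = [p*·129.4592 + (1−p*)·7.1288]/1.11 = 81.3635. B = V − Δ·S = -163.2973.
(3,3): S=403.5315. Δ = (V_up−V_dn)/(S_up−S_dn) = (331.2249−129.4592)/(512.4849−310.7192) = 1.0000. V = [p*·331.2249 + (1−p*)·129.4592]/1.11 = 240.2342. B = V − Δ·S = -163.2973.
(2,0): S=116.8013. Δ = (V_up−V_dn)/(S_up−S_dn) = (4.3672−0.0000)/(148.3377−89.9370) = 0.0748. V = [p*·4.3672 + (1−p*)·0.0000]/1.11 = 2.6754. B = V − Δ·S = -6.0590.
(2,1): S=192.6463. Δ = (V_up−V_dn)/(S_up−S_dn) = (81.3635−4.3672)/(244.6608−148.3377) = 0.7994. V = [p*·81.3635 + (1−p*)·4.3672]/1.11 = 51.1033. B = V − Δ·S = -102.8893.
(2,2): S=317.7413. Δ = (V_up−V_dn)/(S_up−S_dn) = (240.2342−81.3635)/(403.5315−244.6608) = 1.0000. V = [p*·240.2342 + (1−p*)·81.3635]/1.11 = 170.6266. B = V − Δ·S = -147.1147.
(1,0): S=151.6900. Δ = (V_up−V_dn)/(S_up−S_dn) = (51.1033−2.6754)/(192.6463−116.8013) = 0.6385. V = [p*·51.1033 + (1−p*)·2.6754]/1.11 = 32.0778. B = V − Δ·S = -64.7780.
(1,1): S=250.1900. Δ = (V_up−V_dn)/(S_up−S_dn) = (170.6266−51.1033)/(317.7413−192.6463) = 0.9555. V = [p*·170.6266 + (1−p*)·51.1033]/1.11 = 119.2605. B = V − Δ·S = -119.7861.
(0,0): S=197.0000. Δ = (V_up−V_dn)/(S_up−S_dn) = (119.2605−32.0778)/(250.1900−151.6900) = 0.8851. V = [p*·119.2605 + (1−p*)·32.0778]/1.11 = 82.3082. B = V − Δ·S = -92.0572.
The time-0 hedge costs 82.3082, which is the no-arbitrage price.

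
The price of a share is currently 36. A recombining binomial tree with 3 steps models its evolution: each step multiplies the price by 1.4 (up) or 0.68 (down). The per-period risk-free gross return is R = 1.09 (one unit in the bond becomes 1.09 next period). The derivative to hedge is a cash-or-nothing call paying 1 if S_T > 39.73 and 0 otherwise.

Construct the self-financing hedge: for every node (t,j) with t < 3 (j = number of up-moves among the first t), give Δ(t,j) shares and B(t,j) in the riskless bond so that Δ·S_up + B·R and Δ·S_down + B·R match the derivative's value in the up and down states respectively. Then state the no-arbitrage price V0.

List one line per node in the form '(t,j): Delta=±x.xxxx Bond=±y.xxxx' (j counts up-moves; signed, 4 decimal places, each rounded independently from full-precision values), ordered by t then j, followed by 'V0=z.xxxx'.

(0,0): Delta=0.0159 Bond=-0.1072
(1,0): Delta=0.0296 Bond=-0.4527
(1,1): Delta=0.0109 Bond=0.1370
(2,0): Delta=0.0000 Bond=0.0000
(2,1): Delta=0.0405 Bond=-0.8665
(2,2): Delta=0.0000 Bond=0.9174
V0=0.4660

The replicating-portfolio and risk-neutral prices coincide; use p* = (1.09−0.68)/(1.4−0.68) = 0.5694 for the latter.
At expiry t=3: V(3,0)=0.0000, V(3,1)=0.0000, V(3,2)=1.0000, V(3,3)=1.0000
  t=2,j=0: stock 16.6464 → up 23.3050 (V=0.0000), down 11.3196 (V=0.0000). Price 0.0000; hedge Δ=0.0000, bond B=0.0000.
  t=2,j=1: stock 34.2720 → up 47.9808 (V=1.0000), down 23.3050 (V=0.0000). Price 0.5224; hedge Δ=0.0405, bond B=-0.8665.
  t=2,j=2: stock 70.5600 → up 98.7840 (V=1.0000), down 47.9808 (V=1.0000). Price 0.9174; hedge Δ=0.0000, bond B=0.9174.
  t=1,j=0: stock 24.4800 → up 34.2720 (V=0.5224), down 16.6464 (V=0.0000). Price 0.2729; hedge Δ=0.0296, bond B=-0.4527.
  t=1,j=1: stock 50.4000 → up 70.5600 (V=0.9174), down 34.2720 (V=0.5224). Price 0.6857; hedge Δ=0.0109, bond B=0.1370.
  t=0,j=0: stock 36.0000 → up 50.4000 (V=0.6857), down 24.4800 (V=0.2729). Price 0.4660; hedge Δ=0.0159, bond B=-0.1072.
The time-0 hedge costs 0.4660, which is the no-arbitrage price.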